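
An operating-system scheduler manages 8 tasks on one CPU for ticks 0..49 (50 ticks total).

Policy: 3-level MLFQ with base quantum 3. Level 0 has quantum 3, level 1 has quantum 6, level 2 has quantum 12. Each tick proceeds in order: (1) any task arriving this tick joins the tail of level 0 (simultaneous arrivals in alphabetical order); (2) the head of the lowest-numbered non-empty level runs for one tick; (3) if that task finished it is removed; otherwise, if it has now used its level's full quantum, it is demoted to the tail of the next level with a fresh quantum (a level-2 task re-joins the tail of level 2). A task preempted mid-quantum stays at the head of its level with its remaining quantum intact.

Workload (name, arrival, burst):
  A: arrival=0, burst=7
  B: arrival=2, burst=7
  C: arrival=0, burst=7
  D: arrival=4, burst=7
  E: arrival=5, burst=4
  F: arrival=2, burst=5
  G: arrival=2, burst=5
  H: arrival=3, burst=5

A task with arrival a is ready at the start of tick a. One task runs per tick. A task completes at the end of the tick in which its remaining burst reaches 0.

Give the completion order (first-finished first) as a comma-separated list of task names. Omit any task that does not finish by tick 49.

t=0: L0/L1/L2 = AC/-/- → run A
t=1: L0/L1/L2 = AC/-/- → run A
t=2: L0/L1/L2 = ACBFG/-/- → run A
t=3: L0/L1/L2 = CBFGH/A/- → run C
t=4: L0/L1/L2 = CBFGHD/A/- → run C
t=5: L0/L1/L2 = CBFGHDE/A/- → run C
t=6: L0/L1/L2 = BFGHDE/AC/- → run B
t=7: L0/L1/L2 = BFGHDE/AC/- → run B
t=8: L0/L1/L2 = BFGHDE/AC/- → run B
t=9: L0/L1/L2 = FGHDE/ACB/- → run F
t=10: L0/L1/L2 = FGHDE/ACB/- → run F
t=11: L0/L1/L2 = FGHDE/ACB/- → run F
t=12: L0/L1/L2 = GHDE/ACBF/- → run G
t=13: L0/L1/L2 = GHDE/ACBF/- → run G
t=14: L0/L1/L2 = GHDE/ACBF/- → run G
t=15: L0/L1/L2 = HDE/ACBFG/- → run H
t=16: L0/L1/L2 = HDE/ACBFG/- → run H
t=17: L0/L1/L2 = HDE/ACBFG/- → run H
t=18: L0/L1/L2 = DE/ACBFGH/- → run D
t=19: L0/L1/L2 = DE/ACBFGH/- → run D
t=20: L0/L1/L2 = DE/ACBFGH/- → run D
t=21: L0/L1/L2 = E/ACBFGHD/- → run E
t=22: L0/L1/L2 = E/ACBFGHD/- → run E
t=23: L0/L1/L2 = E/ACBFGHD/- → run E
t=24: L0/L1/L2 = -/ACBFGHDE/- → run A
t=25: L0/L1/L2 = -/ACBFGHDE/- → run A
t=26: L0/L1/L2 = -/ACBFGHDE/- → run A
t=27: L0/L1/L2 = -/ACBFGHDE/- → run A
t=28: L0/L1/L2 = -/CBFGHDE/- → run C
t=29: L0/L1/L2 = -/CBFGHDE/- → run C
t=30: L0/L1/L2 = -/CBFGHDE/- → run C
t=31: L0/L1/L2 = -/CBFGHDE/- → run C
t=32: L0/L1/L2 = -/BFGHDE/- → run B
t=33: L0/L1/L2 = -/BFGHDE/- → run B
t=34: L0/L1/L2 = -/BFGHDE/- → run B
t=35: L0/L1/L2 = -/BFGHDE/- → run B
t=36: L0/L1/L2 = -/FGHDE/- → run F
t=37: L0/L1/L2 = -/FGHDE/- → run F
t=38: L0/L1/L2 = -/GHDE/- → run G
t=39: L0/L1/L2 = -/GHDE/- → run G
t=40: L0/L1/L2 = -/HDE/- → run H
t=41: L0/L1/L2 = -/HDE/- → run H
t=42: L0/L1/L2 = -/DE/- → run D
t=43: L0/L1/L2 = -/DE/- → run D
t=44: L0/L1/L2 = -/DE/- → run D
t=45: L0/L1/L2 = -/DE/- → run D
t=46: L0/L1/L2 = -/E/- → run E
t=47: (idle)
t=48: (idle)
t=49: (idle)

completion order = A, C, B, F, G, H, D, E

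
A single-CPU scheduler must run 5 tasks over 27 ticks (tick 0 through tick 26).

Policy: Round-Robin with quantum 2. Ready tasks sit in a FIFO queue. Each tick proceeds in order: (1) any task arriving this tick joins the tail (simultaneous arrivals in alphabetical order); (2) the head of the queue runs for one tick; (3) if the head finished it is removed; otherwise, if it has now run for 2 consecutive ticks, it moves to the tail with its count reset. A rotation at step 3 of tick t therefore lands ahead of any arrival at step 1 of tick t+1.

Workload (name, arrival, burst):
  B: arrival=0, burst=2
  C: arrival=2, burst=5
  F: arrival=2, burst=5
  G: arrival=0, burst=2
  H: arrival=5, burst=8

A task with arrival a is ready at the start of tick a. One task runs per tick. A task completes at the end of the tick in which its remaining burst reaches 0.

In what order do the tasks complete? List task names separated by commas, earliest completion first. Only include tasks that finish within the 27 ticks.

t=0: queue=[B,G] q_used=0 → run B
t=1: queue=[B,G] q_used=1 → run B
t=2: queue=[G,C,F] q_used=0 → run G
t=3: queue=[G,C,F] q_used=1 → run G
t=4: queue=[C,F] q_used=0 → run C
t=5: queue=[C,F,H] q_used=1 → run C
t=6: queue=[F,H,C] q_used=0 → run F
t=7: queue=[F,H,C] q_used=1 → run F
t=8: queue=[H,C,F] q_used=0 → run H
t=9: queue=[H,C,F] q_used=1 → run H
t=10: queue=[C,F,H] q_used=0 → run C
t=11: queue=[C,F,H] q_used=1 → run C
t=12: queue=[F,H,C] q_used=0 → run F
t=13: queue=[F,H,C] q_used=1 → run F
t=14: queue=[H,C,F] q_used=0 → run H
t=15: queue=[H,C,F] q_used=1 → run H
t=16: queue=[C,F,H] q_used=0 → run C
t=17: queue=[F,H] q_used=0 → run F
t=18: queue=[H] q_used=0 → run H
t=19: queue=[H] q_used=1 → run H
t=20: queue=[H] q_used=0 → run H
t=21: queue=[H] q_used=1 → run H
t=22: (idle)
t=23: (idle)
t=24: (idle)
t=25: (idle)
t=26: (idle)

completion order = B, G, C, F, H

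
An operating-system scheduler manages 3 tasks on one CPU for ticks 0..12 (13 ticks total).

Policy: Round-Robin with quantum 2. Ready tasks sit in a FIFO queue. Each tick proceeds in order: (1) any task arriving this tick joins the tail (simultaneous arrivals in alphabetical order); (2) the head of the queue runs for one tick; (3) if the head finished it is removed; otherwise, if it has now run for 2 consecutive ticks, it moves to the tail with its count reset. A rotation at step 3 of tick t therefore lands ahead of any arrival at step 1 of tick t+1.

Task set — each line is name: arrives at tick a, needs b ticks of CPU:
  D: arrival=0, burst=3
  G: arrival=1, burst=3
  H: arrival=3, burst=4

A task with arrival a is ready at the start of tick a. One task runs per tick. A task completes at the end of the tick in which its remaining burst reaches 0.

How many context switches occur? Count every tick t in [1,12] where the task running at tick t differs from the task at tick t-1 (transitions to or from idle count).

context switches = 6

t=0: queue=[D] q_used=0 → run D
t=1: queue=[D,G] q_used=1 → run D
t=2: queue=[G,D] q_used=0 → run G
t=3: queue=[G,D,H] q_used=1 → run G
t=4: queue=[D,H,G] q_used=0 → run D
t=5: queue=[H,G] q_used=0 → run H
t=6: queue=[H,G] q_used=1 → run H
t=7: queue=[G,H] q_used=0 → run G
t=8: queue=[H] q_used=0 → run H
t=9: queue=[H] q_used=1 → run H
t=10: (idle)
t=11: (idle)
t=12: (idle)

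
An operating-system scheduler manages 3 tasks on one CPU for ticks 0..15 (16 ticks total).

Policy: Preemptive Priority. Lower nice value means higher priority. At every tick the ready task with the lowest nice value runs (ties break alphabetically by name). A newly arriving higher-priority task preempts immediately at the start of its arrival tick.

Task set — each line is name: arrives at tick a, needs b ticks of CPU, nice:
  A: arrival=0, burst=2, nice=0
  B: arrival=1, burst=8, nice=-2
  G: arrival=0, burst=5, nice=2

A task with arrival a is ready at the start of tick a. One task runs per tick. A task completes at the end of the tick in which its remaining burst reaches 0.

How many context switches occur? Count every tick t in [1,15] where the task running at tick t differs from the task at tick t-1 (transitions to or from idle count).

context switches = 4

t=0: ready={A,G} → run A
t=1: ready={A,B,G} → run B
t=2: ready={A,B,G} → run B
t=3: ready={A,B,G} → run B
t=4: ready={A,B,G} → run B
t=5: ready={A,B,G} → run B
t=6: ready={A,B,G} → run B
t=7: ready={A,B,G} → run B
t=8: ready={A,B,G} → run B
t=9: ready={A,G} → run A
t=10: ready={G} → run G
t=11: ready={G} → run G
t=12: ready={G} → run G
t=13: ready={G} → run G
t=14: ready={G} → run G
t=15: (idle)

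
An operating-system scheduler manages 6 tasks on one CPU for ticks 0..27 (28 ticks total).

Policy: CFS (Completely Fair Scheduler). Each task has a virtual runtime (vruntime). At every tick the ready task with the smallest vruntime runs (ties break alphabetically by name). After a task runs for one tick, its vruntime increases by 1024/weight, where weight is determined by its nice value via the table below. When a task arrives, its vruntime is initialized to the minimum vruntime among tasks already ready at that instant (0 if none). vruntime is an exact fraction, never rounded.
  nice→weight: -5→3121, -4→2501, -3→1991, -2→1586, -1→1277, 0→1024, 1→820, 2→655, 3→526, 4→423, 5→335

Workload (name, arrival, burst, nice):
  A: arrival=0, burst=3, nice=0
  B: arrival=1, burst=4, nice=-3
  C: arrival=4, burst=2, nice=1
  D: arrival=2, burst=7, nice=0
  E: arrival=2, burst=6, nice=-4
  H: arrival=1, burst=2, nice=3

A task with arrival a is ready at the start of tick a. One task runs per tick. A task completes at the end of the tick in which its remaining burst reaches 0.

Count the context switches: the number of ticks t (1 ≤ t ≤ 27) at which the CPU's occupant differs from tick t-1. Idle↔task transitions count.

context switches = 20

t=0: vr[A=0] → run A
t=1: vr[A=1 B=1 H=1] → run A
t=2: vr[A=2 B=1 D=1 E=1 H=1] → run B
t=3: vr[A=2 B=3015/1991 D=1 E=1 H=1] → run D
t=4: vr[A=2 B=3015/1991 C=1 D=2 E=1 H=1] → run C
t=5: vr[A=2 B=3015/1991 C=461/205 D=2 E=1 H=1] → run E
t=6: vr[A=2 B=3015/1991 C=461/205 D=2 E=3525/2501 H=1] → run H
t=7: vr[A=2 B=3015/1991 C=461/205 D=2 E=3525/2501 H=775/263] → run E
t=8: vr[A=2 B=3015/1991 C=461/205 D=2 E=4549/2501 H=775/263] → run B
t=9: vr[A=2 B=4039/1991 C=461/205 D=2 E=4549/2501 H=775/263] → run E
t=10: vr[A=2 B=4039/1991 C=461/205 D=2 E=5573/2501 H=775/263] → run A
t=11: vr[B=4039/1991 C=461/205 D=2 E=5573/2501 H=775/263] → run D
t=12: vr[B=4039/1991 C=461/205 D=3 E=5573/2501 H=775/263] → run B
t=13: vr[B=5063/1991 C=461/205 D=3 E=5573/2501 H=775/263] → run E
t=14: vr[B=5063/1991 C=461/205 D=3 E=6597/2501 H=775/263] → run C
t=15: vr[B=5063/1991 D=3 E=6597/2501 H=775/263] → run B
t=16: vr[D=3 E=6597/2501 H=775/263] → run E
t=17: vr[D=3 E=7621/2501 H=775/263] → run H
t=18: vr[D=3 E=7621/2501] → run D
t=19: vr[D=4 E=7621/2501] → run E
t=20: vr[D=4] → run D
t=21: vr[D=5] → run D
t=22: vr[D=6] → run D
t=23: vr[D=7] → run D
t=24: (idle)
t=25: (idle)
t=26: (idle)
t=27: (idle)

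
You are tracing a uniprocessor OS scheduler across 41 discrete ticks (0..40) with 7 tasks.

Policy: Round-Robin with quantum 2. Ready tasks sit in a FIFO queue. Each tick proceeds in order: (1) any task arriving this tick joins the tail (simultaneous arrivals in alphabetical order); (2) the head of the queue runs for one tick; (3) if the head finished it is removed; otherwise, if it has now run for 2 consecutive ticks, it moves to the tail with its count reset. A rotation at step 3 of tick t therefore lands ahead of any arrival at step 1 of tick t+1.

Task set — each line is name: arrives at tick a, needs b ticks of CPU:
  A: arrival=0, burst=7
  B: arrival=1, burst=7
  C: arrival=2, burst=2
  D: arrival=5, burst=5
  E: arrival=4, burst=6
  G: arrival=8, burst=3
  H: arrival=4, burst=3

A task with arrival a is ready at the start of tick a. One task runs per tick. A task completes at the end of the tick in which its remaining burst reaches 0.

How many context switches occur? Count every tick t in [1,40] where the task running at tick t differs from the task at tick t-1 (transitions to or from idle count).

t=0: queue=[A] q_used=0 → run A
t=1: queue=[A,B] q_used=1 → run A
t=2: queue=[B,A,C] q_used=0 → run B
t=3: queue=[B,A,C] q_used=1 → run B
t=4: queue=[A,C,B,E,H] q_used=0 → run A
t=5: queue=[A,C,B,E,H,D] q_used=1 → run A
t=6: queue=[C,B,E,H,D,A] q_used=0 → run C
t=7: queue=[C,B,E,H,D,A] q_used=1 → run C
t=8: queue=[B,E,H,D,A,G] q_used=0 → run B
t=9: queue=[B,E,H,D,A,G] q_used=1 → run B
t=10: queue=[E,H,D,A,G,B] q_used=0 → run E
t=11: queue=[E,H,D,A,G,B] q_used=1 → run E
t=12: queue=[H,D,A,G,B,E] q_used=0 → run H
t=13: queue=[H,D,A,G,B,E] q_used=1 → run H
t=14: queue=[D,A,G,B,E,H] q_used=0 → run D
t=15: queue=[D,A,G,B,E,H] q_used=1 → run D
t=16: queue=[A,G,B,E,H,D] q_used=0 → run A
t=17: queue=[A,G,B,E,H,D] q_used=1 → run A
t=18: queue=[G,B,E,H,D,A] q_used=0 → run G
t=19: queue=[G,B,E,H,D,A] q_used=1 → run G
t=20: queue=[B,E,H,D,A,G] q_used=0 → run B
t=21: queue=[B,E,H,D,A,G] q_used=1 → run B
t=22: queue=[E,H,D,A,G,B] q_used=0 → run E
t=23: queue=[E,H,D,A,G,B] q_used=1 → run E
t=24: queue=[H,D,A,G,B,E] q_used=0 → run H
t=25: queue=[D,A,G,B,E] q_used=0 → run D
t=26: queue=[D,A,G,B,E] q_used=1 → run D
t=27: queue=[A,G,B,E,D] q_used=0 → run A
t=28: queue=[G,B,E,D] q_used=0 → run G
t=29: queue=[B,E,D] q_used=0 → run B
t=30: queue=[E,D] q_used=0 → run E
t=31: queue=[E,D] q_used=1 → run E
t=32: queue=[D] q_used=0 → run D
t=33: (idle)
t=34: (idle)
t=35: (idle)
t=36: (idle)
t=37: (idle)
t=38: (idle)
t=39: (idle)
t=40: (idle)

context switches = 19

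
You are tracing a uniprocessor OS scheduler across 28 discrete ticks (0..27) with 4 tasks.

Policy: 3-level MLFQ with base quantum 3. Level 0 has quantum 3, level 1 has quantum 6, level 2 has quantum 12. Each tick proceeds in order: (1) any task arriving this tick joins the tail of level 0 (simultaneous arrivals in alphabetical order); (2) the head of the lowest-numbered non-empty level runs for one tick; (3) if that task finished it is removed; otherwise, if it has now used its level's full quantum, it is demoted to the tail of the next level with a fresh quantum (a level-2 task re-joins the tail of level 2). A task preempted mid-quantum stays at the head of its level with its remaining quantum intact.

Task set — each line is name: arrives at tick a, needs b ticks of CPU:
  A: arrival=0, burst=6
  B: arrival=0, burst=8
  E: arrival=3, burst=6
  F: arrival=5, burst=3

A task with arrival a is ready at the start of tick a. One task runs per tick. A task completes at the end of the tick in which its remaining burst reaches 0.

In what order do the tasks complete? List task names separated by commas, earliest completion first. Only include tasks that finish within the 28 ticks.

t=0: L0/L1/L2 = AB/-/- → run A
t=1: L0/L1/L2 = AB/-/- → run A
t=2: L0/L1/L2 = AB/-/- → run A
t=3: L0/L1/L2 = BE/A/- → run B
t=4: L0/L1/L2 = BE/A/- → run B
t=5: L0/L1/L2 = BEF/A/- → run B
t=6: L0/L1/L2 = EF/AB/- → run E
t=7: L0/L1/L2 = EF/AB/- → run E
t=8: L0/L1/L2 = EF/AB/- → run E
t=9: L0/L1/L2 = F/ABE/- → run F
t=10: L0/L1/L2 = F/ABE/- → run F
t=11: L0/L1/L2 = F/ABE/- → run F
t=12: L0/L1/L2 = -/ABE/- → run A
t=13: L0/L1/L2 = -/ABE/- → run A
t=14: L0/L1/L2 = -/ABE/- → run A
t=15: L0/L1/L2 = -/BE/- → run B
t=16: L0/L1/L2 = -/BE/- → run B
t=17: L0/L1/L2 = -/BE/- → run B
t=18: L0/L1/L2 = -/BE/- → run B
t=19: L0/L1/L2 = -/BE/- → run B
t=20: L0/L1/L2 = -/E/- → run E
t=21: L0/L1/L2 = -/E/- → run E
t=22: L0/L1/L2 = -/E/- → run E
t=23: (idle)
t=24: (idle)
t=25: (idle)
t=26: (idle)
t=27: (idle)

completion order = F, A, B, E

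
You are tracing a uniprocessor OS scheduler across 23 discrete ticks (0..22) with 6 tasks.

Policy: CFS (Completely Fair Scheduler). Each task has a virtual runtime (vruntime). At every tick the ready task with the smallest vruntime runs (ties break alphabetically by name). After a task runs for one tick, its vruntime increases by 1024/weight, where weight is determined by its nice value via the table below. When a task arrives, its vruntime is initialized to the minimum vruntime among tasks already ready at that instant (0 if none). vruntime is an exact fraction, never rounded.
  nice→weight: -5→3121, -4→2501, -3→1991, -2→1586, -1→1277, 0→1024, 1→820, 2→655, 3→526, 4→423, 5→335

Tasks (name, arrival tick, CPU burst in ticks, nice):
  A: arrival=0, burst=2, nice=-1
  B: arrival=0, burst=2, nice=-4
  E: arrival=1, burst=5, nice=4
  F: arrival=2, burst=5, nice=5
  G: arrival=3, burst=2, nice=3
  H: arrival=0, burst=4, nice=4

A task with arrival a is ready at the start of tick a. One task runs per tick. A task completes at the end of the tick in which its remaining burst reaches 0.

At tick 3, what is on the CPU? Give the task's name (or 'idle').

running at tick 3 = F

t=0: vr[A=0 B=0 H=0] → run A
t=1: vr[A=1024/1277 B=0 E=0 H=0] → run B
t=2: vr[A=1024/1277 B=1024/2501 E=0 F=0 H=0] → run E
t=3: vr[A=1024/1277 B=1024/2501 E=1024/423 F=0 G=0 H=0] → run F
t=4: vr[A=1024/1277 B=1024/2501 E=1024/423 F=1024/335 G=0 H=0] → run G
t=5: vr[A=1024/1277 B=1024/2501 E=1024/423 F=1024/335 G=512/263 H=0] → run H
t=6: vr[A=1024/1277 B=1024/2501 E=1024/423 F=1024/335 G=512/263 H=1024/423] → run B
t=7: vr[A=1024/1277 E=1024/423 F=1024/335 G=512/263 H=1024/423] → run A
t=8: vr[E=1024/423 F=1024/335 G=512/263 H=1024/423] → run G
t=9: vr[E=1024/423 F=1024/335 H=1024/423] → run E
t=10: vr[E=2048/423 F=1024/335 H=1024/423] → run H
t=11: vr[E=2048/423 F=1024/335 H=2048/423] → run F
t=12: vr[E=2048/423 F=2048/335 H=2048/423] → run E
t=13: vr[E=1024/141 F=2048/335 H=2048/423] → run H
t=14: vr[E=1024/141 F=2048/335 H=1024/141] → run F
t=15: vr[E=1024/141 F=3072/335 H=1024/141] → run E
t=16: vr[E=4096/423 F=3072/335 H=1024/141] → run H
t=17: vr[E=4096/423 F=3072/335] → run F
t=18: vr[E=4096/423 F=4096/335] → run E
t=19: vr[F=4096/335] → run F
t=20: (idle)
t=21: (idle)
t=22: (idle)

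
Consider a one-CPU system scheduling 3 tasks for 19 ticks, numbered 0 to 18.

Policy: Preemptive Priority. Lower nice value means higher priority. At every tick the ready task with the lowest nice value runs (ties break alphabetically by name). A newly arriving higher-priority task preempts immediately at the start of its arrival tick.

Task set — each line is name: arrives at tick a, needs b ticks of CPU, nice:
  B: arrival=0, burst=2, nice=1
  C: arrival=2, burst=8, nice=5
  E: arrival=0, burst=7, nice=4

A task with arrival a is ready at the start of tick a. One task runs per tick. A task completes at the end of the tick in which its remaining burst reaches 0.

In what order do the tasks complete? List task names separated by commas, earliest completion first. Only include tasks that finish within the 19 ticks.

t=0: ready={B,E} → run B
t=1: ready={B,E} → run B
t=2: ready={C,E} → run E
t=3: ready={C,E} → run E
t=4: ready={C,E} → run E
t=5: ready={C,E} → run E
t=6: ready={C,E} → run E
t=7: ready={C,E} → run E
t=8: ready={C,E} → run E
t=9: ready={C} → run C
t=10: ready={C} → run C
t=11: ready={C} → run C
t=12: ready={C} → run C
t=13: ready={C} → run C
t=14: ready={C} → run C
t=15: ready={C} → run C
t=16: ready={C} → run C
t=17: (idle)
t=18: (idle)

completion order = B, E, C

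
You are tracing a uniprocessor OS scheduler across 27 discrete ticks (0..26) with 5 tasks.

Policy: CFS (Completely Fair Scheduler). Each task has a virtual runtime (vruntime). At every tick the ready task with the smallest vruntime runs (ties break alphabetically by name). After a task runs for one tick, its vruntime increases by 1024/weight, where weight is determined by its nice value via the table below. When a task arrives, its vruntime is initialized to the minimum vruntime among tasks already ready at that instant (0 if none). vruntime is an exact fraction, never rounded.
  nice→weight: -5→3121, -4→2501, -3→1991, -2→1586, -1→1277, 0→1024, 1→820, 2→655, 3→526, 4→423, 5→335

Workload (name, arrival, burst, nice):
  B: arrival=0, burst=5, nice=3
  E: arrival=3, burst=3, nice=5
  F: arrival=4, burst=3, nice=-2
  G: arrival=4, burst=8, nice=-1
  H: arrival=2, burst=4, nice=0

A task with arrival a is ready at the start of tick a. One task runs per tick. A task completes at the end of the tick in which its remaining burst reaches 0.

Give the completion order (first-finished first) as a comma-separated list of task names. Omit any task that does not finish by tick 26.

t=0: vr[B=0] → run B
t=1: vr[B=512/263] → run B
t=2: vr[B=1024/263 H=1024/263] → run B
t=3: vr[B=1536/263 E=1024/263 H=1024/263] → run E
t=4: vr[B=1536/263 E=612352/88105 F=1024/263 G=1024/263 H=1024/263] → run F
t=5: vr[B=1536/263 E=612352/88105 F=946688/208559 G=1024/263 H=1024/263] → run G
t=6: vr[B=1536/263 E=612352/88105 F=946688/208559 G=1576960/335851 H=1024/263] → run H
t=7: vr[B=1536/263 E=612352/88105 F=946688/208559 G=1576960/335851 H=1287/263] → run F
t=8: vr[B=1536/263 E=612352/88105 F=1081344/208559 G=1576960/335851 H=1287/263] → run G
t=9: vr[B=1536/263 E=612352/88105 F=1081344/208559 G=1846272/335851 H=1287/263] → run H
t=10: vr[B=1536/263 E=612352/88105 F=1081344/208559 G=1846272/335851 H=1550/263] → run F
t=11: vr[B=1536/263 E=612352/88105 G=1846272/335851 H=1550/263] → run G
t=12: vr[B=1536/263 E=612352/88105 G=2115584/335851 H=1550/263] → run B
t=13: vr[B=2048/263 E=612352/88105 G=2115584/335851 H=1550/263] → run H
t=14: vr[B=2048/263 E=612352/88105 G=2115584/335851 H=1813/263] → run G
t=15: vr[B=2048/263 E=612352/88105 G=2384896/335851 H=1813/263] → run H
t=16: vr[B=2048/263 E=612352/88105 G=2384896/335851] → run E
t=17: vr[B=2048/263 E=881664/88105 G=2384896/335851] → run G
t=18: vr[B=2048/263 E=881664/88105 G=2654208/335851] → run B
t=19: vr[E=881664/88105 G=2654208/335851] → run G
t=20: vr[E=881664/88105 G=2923520/335851] → run G
t=21: vr[E=881664/88105 G=3192832/335851] → run G
t=22: vr[E=881664/88105] → run E
t=23: (idle)
t=24: (idle)
t=25: (idle)
t=26: (idle)

completion order = F, H, B, G, E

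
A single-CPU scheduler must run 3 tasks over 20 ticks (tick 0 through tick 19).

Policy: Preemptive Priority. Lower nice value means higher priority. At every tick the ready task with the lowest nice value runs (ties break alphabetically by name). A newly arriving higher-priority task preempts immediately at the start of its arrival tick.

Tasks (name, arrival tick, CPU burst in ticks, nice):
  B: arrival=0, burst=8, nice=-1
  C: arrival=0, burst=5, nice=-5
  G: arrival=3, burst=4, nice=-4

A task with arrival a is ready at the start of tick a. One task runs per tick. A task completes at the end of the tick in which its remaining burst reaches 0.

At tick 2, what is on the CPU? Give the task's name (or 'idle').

running at tick 2 = C

t=0: ready={B,C} → run C
t=1: ready={B,C} → run C
t=2: ready={B,C} → run C
t=3: ready={B,C,G} → run C
t=4: ready={B,C,G} → run C
t=5: ready={B,G} → run G
t=6: ready={B,G} → run G
t=7: ready={B,G} → run G
t=8: ready={B,G} → run G
t=9: ready={B} → run B
t=10: ready={B} → run B
t=11: ready={B} → run B
t=12: ready={B} → run B
t=13: ready={B} → run B
t=14: ready={B} → run B
t=15: ready={B} → run B
t=16: ready={B} → run B
t=17: (idle)
t=18: (idle)
t=19: (idle)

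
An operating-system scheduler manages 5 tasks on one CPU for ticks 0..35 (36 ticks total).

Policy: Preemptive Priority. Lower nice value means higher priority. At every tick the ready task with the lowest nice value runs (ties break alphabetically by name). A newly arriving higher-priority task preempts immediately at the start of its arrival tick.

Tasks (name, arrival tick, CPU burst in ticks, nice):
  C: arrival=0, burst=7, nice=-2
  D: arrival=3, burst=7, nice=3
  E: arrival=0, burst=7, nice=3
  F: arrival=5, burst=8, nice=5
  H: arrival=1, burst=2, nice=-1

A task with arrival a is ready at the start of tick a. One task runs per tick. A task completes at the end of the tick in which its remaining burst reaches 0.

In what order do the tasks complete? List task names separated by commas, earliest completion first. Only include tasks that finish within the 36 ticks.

completion order = C, H, D, E, F

t=0: ready={C,E} → run C
t=1: ready={C,E,H} → run C
t=2: ready={C,E,H} → run C
t=3: ready={C,D,E,H} → run C
t=4: ready={C,D,E,H} → run C
t=5: ready={C,D,E,F,H} → run C
t=6: ready={C,D,E,F,H} → run C
t=7: ready={D,E,F,H} → run H
t=8: ready={D,E,F,H} → run H
t=9: ready={D,E,F} → run D
t=10: ready={D,E,F} → run D
t=11: ready={D,E,F} → run D
t=12: ready={D,E,F} → run D
t=13: ready={D,E,F} → run D
t=14: ready={D,E,F} → run D
t=15: ready={D,E,F} → run D
t=16: ready={E,F} → run E
t=17: ready={E,F} → run E
t=18: ready={E,F} → run E
t=19: ready={E,F} → run E
t=20: ready={E,F} → run E
t=21: ready={E,F} → run E
t=22: ready={E,F} → run E
t=23: ready={F} → run F
t=24: ready={F} → run F
t=25: ready={F} → run F
t=26: ready={F} → run F
t=27: ready={F} → run F
t=28: ready={F} → run F
t=29: ready={F} → run F
t=30: ready={F} → run F
t=31: (idle)
t=32: (idle)
t=33: (idle)
t=34: (idle)
t=35: (idle)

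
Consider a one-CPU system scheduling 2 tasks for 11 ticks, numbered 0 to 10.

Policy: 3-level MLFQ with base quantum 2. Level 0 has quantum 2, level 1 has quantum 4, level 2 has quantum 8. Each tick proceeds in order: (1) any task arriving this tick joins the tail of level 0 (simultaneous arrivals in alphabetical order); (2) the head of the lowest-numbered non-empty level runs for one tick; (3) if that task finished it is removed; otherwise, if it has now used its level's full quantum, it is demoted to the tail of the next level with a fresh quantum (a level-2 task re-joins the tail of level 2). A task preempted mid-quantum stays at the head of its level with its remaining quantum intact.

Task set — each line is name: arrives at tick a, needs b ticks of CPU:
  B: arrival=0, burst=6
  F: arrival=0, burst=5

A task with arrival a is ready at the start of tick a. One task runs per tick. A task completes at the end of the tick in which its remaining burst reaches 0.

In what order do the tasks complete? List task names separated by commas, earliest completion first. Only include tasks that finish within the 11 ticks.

t=0: L0/L1/L2 = BF/-/- → run B
t=1: L0/L1/L2 = BF/-/- → run B
t=2: L0/L1/L2 = F/B/- → run F
t=3: L0/L1/L2 = F/B/- → run F
t=4: L0/L1/L2 = -/BF/- → run B
t=5: L0/L1/L2 = -/BF/- → run B
t=6: L0/L1/L2 = -/BF/- → run B
t=7: L0/L1/L2 = -/BF/- → run B
t=8: L0/L1/L2 = -/F/- → run F
t=9: L0/L1/L2 = -/F/- → run F
t=10: L0/L1/L2 = -/F/- → run F

completion order = B, F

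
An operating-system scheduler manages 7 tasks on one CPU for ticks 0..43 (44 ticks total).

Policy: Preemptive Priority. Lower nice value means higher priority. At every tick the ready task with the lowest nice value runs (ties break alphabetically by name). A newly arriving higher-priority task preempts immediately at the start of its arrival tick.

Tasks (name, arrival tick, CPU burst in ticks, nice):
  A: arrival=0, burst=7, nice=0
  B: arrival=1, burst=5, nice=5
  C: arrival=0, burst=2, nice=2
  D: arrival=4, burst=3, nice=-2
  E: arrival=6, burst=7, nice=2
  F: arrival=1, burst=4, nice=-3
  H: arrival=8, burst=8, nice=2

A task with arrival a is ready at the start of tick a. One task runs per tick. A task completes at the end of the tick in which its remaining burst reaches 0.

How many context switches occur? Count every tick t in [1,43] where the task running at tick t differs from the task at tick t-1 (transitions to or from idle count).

t=0: ready={A,C} → run A
t=1: ready={A,B,C,F} → run F
t=2: ready={A,B,C,F} → run F
t=3: ready={A,B,C,F} → run F
t=4: ready={A,B,C,D,F} → run F
t=5: ready={A,B,C,D} → run D
t=6: ready={A,B,C,D,E} → run D
t=7: ready={A,B,C,D,E} → run D
t=8: ready={A,B,C,E,H} → run A
t=9: ready={A,B,C,E,H} → run A
t=10: ready={A,B,C,E,H} → run A
t=11: ready={A,B,C,E,H} → run A
t=12: ready={A,B,C,E,H} → run A
t=13: ready={A,B,C,E,H} → run A
t=14: ready={B,C,E,H} → run C
t=15: ready={B,C,E,H} → run C
t=16: ready={B,E,H} → run E
t=17: ready={B,E,H} → run E
t=18: ready={B,E,H} → run E
t=19: ready={B,E,H} → run E
t=20: ready={B,E,H} → run E
t=21: ready={B,E,H} → run E
t=22: ready={B,E,H} → run E
t=23: ready={B,H} → run H
t=24: ready={B,H} → run H
t=25: ready={B,H} → run H
t=26: ready={B,H} → run H
t=27: ready={B,H} → run H
t=28: ready={B,H} → run H
t=29: ready={B,H} → run H
t=30: ready={B,H} → run H
t=31: ready={B} → run B
t=32: ready={B} → run B
t=33: ready={B} → run B
t=34: ready={B} → run B
t=35: ready={B} → run B
t=36: (idle)
t=37: (idle)
t=38: (idle)
t=39: (idle)
t=40: (idle)
t=41: (idle)
t=42: (idle)
t=43: (idle)

context switches = 8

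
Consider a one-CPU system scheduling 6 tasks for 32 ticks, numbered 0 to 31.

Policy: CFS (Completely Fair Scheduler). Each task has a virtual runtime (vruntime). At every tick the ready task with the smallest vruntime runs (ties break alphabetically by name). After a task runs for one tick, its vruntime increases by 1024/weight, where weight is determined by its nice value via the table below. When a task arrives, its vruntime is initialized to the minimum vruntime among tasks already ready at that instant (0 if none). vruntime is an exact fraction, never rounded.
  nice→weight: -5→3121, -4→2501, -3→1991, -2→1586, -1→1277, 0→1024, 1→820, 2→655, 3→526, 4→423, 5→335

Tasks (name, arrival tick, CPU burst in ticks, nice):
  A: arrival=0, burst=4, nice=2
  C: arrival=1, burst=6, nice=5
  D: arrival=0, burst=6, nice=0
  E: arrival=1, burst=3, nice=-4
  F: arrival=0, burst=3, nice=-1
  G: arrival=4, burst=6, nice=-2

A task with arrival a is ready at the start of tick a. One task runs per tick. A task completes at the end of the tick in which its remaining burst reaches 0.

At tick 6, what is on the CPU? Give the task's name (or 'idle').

running at tick 6 = E

t=0: vr[A=0 D=0 F=0] → run A
t=1: vr[A=1024/655 C=0 D=0 E=0 F=0] → run C
t=2: vr[A=1024/655 C=1024/335 D=0 E=0 F=0] → run D
t=3: vr[A=1024/655 C=1024/335 D=1 E=0 F=0] → run E
t=4: vr[A=1024/655 C=1024/335 D=1 E=1024/2501 F=0 G=0] → run F
t=5: vr[A=1024/655 C=1024/335 D=1 E=1024/2501 F=1024/1277 G=0] → run G
t=6: vr[A=1024/655 C=1024/335 D=1 E=1024/2501 F=1024/1277 G=512/793] → run E
t=7: vr[A=1024/655 C=1024/335 D=1 E=2048/2501 F=1024/1277 G=512/793] → run G
t=8: vr[A=1024/655 C=1024/335 D=1 E=2048/2501 F=1024/1277 G=1024/793] → run F
t=9: vr[A=1024/655 C=1024/335 D=1 E=2048/2501 F=2048/1277 G=1024/793] → run E
t=10: vr[A=1024/655 C=1024/335 D=1 F=2048/1277 G=1024/793] → run D
t=11: vr[A=1024/655 C=1024/335 D=2 F=2048/1277 G=1024/793] → run G
t=12: vr[A=1024/655 C=1024/335 D=2 F=2048/1277 G=1536/793] → run A
t=13: vr[A=2048/655 C=1024/335 D=2 F=2048/1277 G=1536/793] → run F
t=14: vr[A=2048/655 C=1024/335 D=2 G=1536/793] → run G
t=15: vr[A=2048/655 C=1024/335 D=2 G=2048/793] → run D
t=16: vr[A=2048/655 C=1024/335 D=3 G=2048/793] → run G
t=17: vr[A=2048/655 C=1024/335 D=3 G=2560/793] → run D
t=18: vr[A=2048/655 C=1024/335 D=4 G=2560/793] → run C
t=19: vr[A=2048/655 C=2048/335 D=4 G=2560/793] → run A
t=20: vr[A=3072/655 C=2048/335 D=4 G=2560/793] → run G
t=21: vr[A=3072/655 C=2048/335 D=4] → run D
t=22: vr[A=3072/655 C=2048/335 D=5] → run A
t=23: vr[C=2048/335 D=5] → run D
t=24: vr[C=2048/335] → run C
t=25: vr[C=3072/335] → run C
t=26: vr[C=4096/335] → run C
t=27: vr[C=1024/67] → run C
t=28: (idle)
t=29: (idle)
t=30: (idle)
t=31: (idle)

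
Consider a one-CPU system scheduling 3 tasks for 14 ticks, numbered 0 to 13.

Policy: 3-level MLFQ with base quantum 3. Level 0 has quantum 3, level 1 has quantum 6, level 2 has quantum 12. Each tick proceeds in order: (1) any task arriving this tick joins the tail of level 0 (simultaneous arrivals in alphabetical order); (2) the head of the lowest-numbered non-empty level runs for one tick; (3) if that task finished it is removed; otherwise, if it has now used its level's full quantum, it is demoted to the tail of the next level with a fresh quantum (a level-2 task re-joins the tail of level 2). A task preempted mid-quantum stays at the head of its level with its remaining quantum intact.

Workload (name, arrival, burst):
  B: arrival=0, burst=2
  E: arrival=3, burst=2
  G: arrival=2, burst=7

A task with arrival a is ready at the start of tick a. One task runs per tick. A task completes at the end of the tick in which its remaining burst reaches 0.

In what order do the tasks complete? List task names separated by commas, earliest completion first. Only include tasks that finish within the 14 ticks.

t=0: L0/L1/L2 = B/-/- → run B
t=1: L0/L1/L2 = B/-/- → run B
t=2: L0/L1/L2 = G/-/- → run G
t=3: L0/L1/L2 = GE/-/- → run G
t=4: L0/L1/L2 = GE/-/- → run G
t=5: L0/L1/L2 = E/G/- → run E
t=6: L0/L1/L2 = E/G/- → run E
t=7: L0/L1/L2 = -/G/- → run G
t=8: L0/L1/L2 = -/G/- → run G
t=9: L0/L1/L2 = -/G/- → run G
t=10: L0/L1/L2 = -/G/- → run G
t=11: (idle)
t=12: (idle)
t=13: (idle)

completion order = B, E, G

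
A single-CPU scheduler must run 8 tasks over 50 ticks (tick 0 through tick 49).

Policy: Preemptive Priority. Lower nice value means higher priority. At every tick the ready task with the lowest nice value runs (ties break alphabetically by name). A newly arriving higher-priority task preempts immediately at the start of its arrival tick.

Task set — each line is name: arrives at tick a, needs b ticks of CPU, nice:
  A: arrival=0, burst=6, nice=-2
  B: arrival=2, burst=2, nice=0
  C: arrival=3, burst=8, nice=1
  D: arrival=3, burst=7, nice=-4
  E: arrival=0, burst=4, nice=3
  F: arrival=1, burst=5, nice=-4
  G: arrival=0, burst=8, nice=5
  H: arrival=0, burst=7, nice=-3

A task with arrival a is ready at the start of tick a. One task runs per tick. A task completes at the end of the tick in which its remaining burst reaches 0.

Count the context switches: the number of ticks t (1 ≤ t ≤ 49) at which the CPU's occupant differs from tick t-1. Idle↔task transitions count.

context switches = 10

t=0: ready={A,E,G,H} → run H
t=1: ready={A,E,F,G,H} → run F
t=2: ready={A,B,E,F,G,H} → run F
t=3: ready={A,B,C,D,E,F,G,H} → run D
t=4: ready={A,B,C,D,E,F,G,H} → run D
t=5: ready={A,B,C,D,E,F,G,H} → run D
t=6: ready={A,B,C,D,E,F,G,H} → run D
t=7: ready={A,B,C,D,E,F,G,H} → run D
t=8: ready={A,B,C,D,E,F,G,H} → run D
t=9: ready={A,B,C,D,E,F,G,H} → run D
t=10: ready={A,B,C,E,F,G,H} → run F
t=11: ready={A,B,C,E,F,G,H} → run F
t=12: ready={A,B,C,E,F,G,H} → run F
t=13: ready={A,B,C,E,G,H} → run H
t=14: ready={A,B,C,E,G,H} → run H
t=15: ready={A,B,C,E,G,H} → run H
t=16: ready={A,B,C,E,G,H} → run H
t=17: ready={A,B,C,E,G,H} → run H
t=18: ready={A,B,C,E,G,H} → run H
t=19: ready={A,B,C,E,G} → run A
t=20: ready={A,B,C,E,G} → run A
t=21: ready={A,B,C,E,G} → run A
t=22: ready={A,B,C,E,G} → run A
t=23: ready={A,B,C,E,G} → run A
t=24: ready={A,B,C,E,G} → run A
t=25: ready={B,C,E,G} → run B
t=26: ready={B,C,E,G} → run B
t=27: ready={C,E,G} → run C
t=28: ready={C,E,G} → run C
t=29: ready={C,E,G} → run C
t=30: ready={C,E,G} → run C
t=31: ready={C,E,G} → run C
t=32: ready={C,E,G} → run C
t=33: ready={C,E,G} → run C
t=34: ready={C,E,G} → run C
t=35: ready={E,G} → run E
t=36: ready={E,G} → run E
t=37: ready={E,G} → run E
t=38: ready={E,G} → run E
t=39: ready={G} → run G
t=40: ready={G} → run G
t=41: ready={G} → run G
t=42: ready={G} → run G
t=43: ready={G} → run G
t=44: ready={G} → run G
t=45: ready={G} → run G
t=46: ready={G} → run G
t=47: (idle)
t=48: (idle)
t=49: (idle)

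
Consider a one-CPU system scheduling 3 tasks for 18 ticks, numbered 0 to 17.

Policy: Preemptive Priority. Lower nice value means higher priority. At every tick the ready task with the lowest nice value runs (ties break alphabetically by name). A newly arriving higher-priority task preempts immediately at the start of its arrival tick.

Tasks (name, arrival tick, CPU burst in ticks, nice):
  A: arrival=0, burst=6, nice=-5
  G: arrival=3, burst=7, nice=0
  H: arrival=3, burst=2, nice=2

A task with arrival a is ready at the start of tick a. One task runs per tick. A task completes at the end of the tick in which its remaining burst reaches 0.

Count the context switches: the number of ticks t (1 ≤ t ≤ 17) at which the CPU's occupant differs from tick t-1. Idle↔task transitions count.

context switches = 3

t=0: ready={A} → run A
t=1: ready={A} → run A
t=2: ready={A} → run A
t=3: ready={A,G,H} → run A
t=4: ready={A,G,H} → run A
t=5: ready={A,G,H} → run A
t=6: ready={G,H} → run G
t=7: ready={G,H} → run G
t=8: ready={G,H} → run G
t=9: ready={G,H} → run G
t=10: ready={G,H} → run G
t=11: ready={G,H} → run G
t=12: ready={G,H} → run G
t=13: ready={H} → run H
t=14: ready={H} → run H
t=15: (idle)
t=16: (idle)
t=17: (idle)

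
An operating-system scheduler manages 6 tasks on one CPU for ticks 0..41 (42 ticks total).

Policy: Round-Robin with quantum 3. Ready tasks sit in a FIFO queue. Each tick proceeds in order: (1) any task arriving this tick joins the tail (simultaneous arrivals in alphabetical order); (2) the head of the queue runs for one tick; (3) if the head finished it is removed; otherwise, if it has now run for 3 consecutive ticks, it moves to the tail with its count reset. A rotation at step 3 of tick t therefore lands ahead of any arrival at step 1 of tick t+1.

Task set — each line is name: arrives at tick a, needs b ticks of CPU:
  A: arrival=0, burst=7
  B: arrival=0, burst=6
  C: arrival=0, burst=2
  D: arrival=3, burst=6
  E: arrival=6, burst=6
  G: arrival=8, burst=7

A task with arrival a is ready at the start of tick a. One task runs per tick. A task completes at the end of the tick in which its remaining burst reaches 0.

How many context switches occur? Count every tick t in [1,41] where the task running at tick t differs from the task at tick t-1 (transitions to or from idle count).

t=0: queue=[A,B,C] q_used=0 → run A
t=1: queue=[A,B,C] q_used=1 → run A
t=2: queue=[A,B,C] q_used=2 → run A
t=3: queue=[B,C,A,D] q_used=0 → run B
t=4: queue=[B,C,A,D] q_used=1 → run B
t=5: queue=[B,C,A,D] q_used=2 → run B
t=6: queue=[C,A,D,B,E] q_used=0 → run C
t=7: queue=[C,A,D,B,E] q_used=1 → run C
t=8: queue=[A,D,B,E,G] q_used=0 → run A
t=9: queue=[A,D,B,E,G] q_used=1 → run A
t=10: queue=[A,D,B,E,G] q_used=2 → run A
t=11: queue=[D,B,E,G,A] q_used=0 → run D
t=12: queue=[D,B,E,G,A] q_used=1 → run D
t=13: queue=[D,B,E,G,A] q_used=2 → run D
t=14: queue=[B,E,G,A,D] q_used=0 → run B
t=15: queue=[B,E,G,A,D] q_used=1 → run B
t=16: queue=[B,E,G,A,D] q_used=2 → run B
t=17: queue=[E,G,A,D] q_used=0 → run E
t=18: queue=[E,G,A,D] q_used=1 → run E
t=19: queue=[E,G,A,D] q_used=2 → run E
t=20: queue=[G,A,D,E] q_used=0 → run G
t=21: queue=[G,A,D,E] q_used=1 → run G
t=22: queue=[G,A,D,E] q_used=2 → run G
t=23: queue=[A,D,E,G] q_used=0 → run A
t=24: queue=[D,E,G] q_used=0 → run D
t=25: queue=[D,E,G] q_used=1 → run D
t=26: queue=[D,E,G] q_used=2 → run D
t=27: queue=[E,G] q_used=0 → run E
t=28: queue=[E,G] q_used=1 → run E
t=29: queue=[E,G] q_used=2 → run E
t=30: queue=[G] q_used=0 → run G
t=31: queue=[G] q_used=1 → run G
t=32: queue=[G] q_used=2 → run G
t=33: queue=[G] q_used=0 → run G
t=34: (idle)
t=35: (idle)
t=36: (idle)
t=37: (idle)
t=38: (idle)
t=39: (idle)
t=40: (idle)
t=41: (idle)

context switches = 12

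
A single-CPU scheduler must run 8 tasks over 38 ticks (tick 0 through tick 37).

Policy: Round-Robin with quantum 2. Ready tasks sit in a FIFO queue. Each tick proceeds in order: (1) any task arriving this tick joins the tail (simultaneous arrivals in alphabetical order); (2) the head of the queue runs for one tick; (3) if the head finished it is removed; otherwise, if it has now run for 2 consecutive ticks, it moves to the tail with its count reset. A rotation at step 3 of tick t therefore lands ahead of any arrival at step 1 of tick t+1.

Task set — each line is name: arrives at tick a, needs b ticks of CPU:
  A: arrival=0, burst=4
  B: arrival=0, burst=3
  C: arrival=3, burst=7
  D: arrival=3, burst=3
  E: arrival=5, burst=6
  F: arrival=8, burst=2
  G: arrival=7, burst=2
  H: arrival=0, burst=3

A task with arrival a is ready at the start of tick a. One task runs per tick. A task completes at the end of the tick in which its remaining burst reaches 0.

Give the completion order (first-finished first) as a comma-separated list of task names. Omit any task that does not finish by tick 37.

completion order = A, B, H, G, F, D, E, C

t=0: queue=[A,B,H] q_used=0 → run A
t=1: queue=[A,B,H] q_used=1 → run A
t=2: queue=[B,H,A] q_used=0 → run B
t=3: queue=[B,H,A,C,D] q_used=1 → run B
t=4: queue=[H,A,C,D,B] q_used=0 → run H
t=5: queue=[H,A,C,D,B,E] q_used=1 → run H
t=6: queue=[A,C,D,B,E,H] q_used=0 → run A
t=7: queue=[A,C,D,B,E,H,G] q_used=1 → run A
t=8: queue=[C,D,B,E,H,G,F] q_used=0 → run C
t=9: queue=[C,D,B,E,H,G,F] q_used=1 → run C
t=10: queue=[D,B,E,H,G,F,C] q_used=0 → run D
t=11: queue=[D,B,E,H,G,F,C] q_used=1 → run D
t=12: queue=[B,E,H,G,F,C,D] q_used=0 → run B
t=13: queue=[E,H,G,F,C,D] q_used=0 → run E
t=14: queue=[E,H,G,F,C,D] q_used=1 → run E
t=15: queue=[H,G,F,C,D,E] q_used=0 → run H
t=16: queue=[G,F,C,D,E] q_used=0 → run G
t=17: queue=[G,F,C,D,E] q_used=1 → run G
t=18: queue=[F,C,D,E] q_used=0 → run F
t=19: queue=[F,C,D,E] q_used=1 → run F
t=20: queue=[C,D,E] q_used=0 → run C
t=21: queue=[C,D,E] q_used=1 → run C
t=22: queue=[D,E,C] q_used=0 → run D
t=23: queue=[E,C] q_used=0 → run E
t=24: queue=[E,C] q_used=1 → run E
t=25: queue=[C,E] q_used=0 → run C
t=26: queue=[C,E] q_used=1 → run C
t=27: queue=[E,C] q_used=0 → run E
t=28: queue=[E,C] q_used=1 → run E
t=29: queue=[C] q_used=0 → run C
t=30: (idle)
t=31: (idle)
t=32: (idle)
t=33: (idle)
t=34: (idle)
t=35: (idle)
t=36: (idle)
t=37: (idle)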